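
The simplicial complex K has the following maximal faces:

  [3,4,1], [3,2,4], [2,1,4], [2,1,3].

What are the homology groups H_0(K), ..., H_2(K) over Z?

H_0 ≅ Z,  H_1 = 0,  H_2 ≅ Z.

Take the total order 1 < 2 < 3 < 4 on the vertex set. Then K (dimension 2) consists of the simplices:

  0-simplices (4): [1], [2], [3], [4]
  1-simplices (6): [1,2], [1,3], [1,4], [2,3], [2,4], [3,4]
  2-simplices (4): [1,2,3], [1,2,4], [1,3,4], [2,3,4]

Hence C_0 ≅ Z^4, C_1 ≅ Z^6, C_2 ≅ Z^4.

The boundary map ∂_1: C_1 → C_0 sends each edge [p,q] (with p < q) to q − p.
As a 4×6 matrix over Z this has rank 3, with invariant factors (1,1,1).

∂_2: C_2 → C_1 acts by ∂[p,q,r] = [q,r] − [p,r] + [p,q]. For instance
  ∂[1,2,3] = [2,3] − [1,3] + [1,2],
  ∂[1,3,4] = [3,4] − [1,4] + [1,3].
The 6×4 boundary matrix has rank 3 and Smith normal form diag(1,1,1).

Now H_k = ker ∂_k / im ∂_{k+1}, so:

  H_0: rank C_0 − rank ∂_1 = 4 − 3 = 1, and the invariant factors of ∂_1 are all 1, so H_0 = Z.
  H_1: rank ker ∂_1 − rank ∂_2 = (6 − 3) − 3 = 0, and the invariant factors of ∂_2 are all 1, so H_1 = 0.
  H_2: rank ker ∂_2 − rank ∂_3 = (4 − 3) − 0 = 1, and there is no ∂_3, so H_2 = Z.

As a check, the Euler characteristic is 4 − 6 + 4 = 2, which agrees with 1 − 0 + 1 = 2.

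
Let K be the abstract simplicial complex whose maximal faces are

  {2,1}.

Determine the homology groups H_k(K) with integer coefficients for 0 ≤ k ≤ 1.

H_0 ≅ Z,  H_1 = 0.

Order the vertices as 1 < 2. Listing each simplex with vertices in this order, K has dimension 1 with simplices:

  0-simplices (2): [1], [2]
  1-simplices (1): [1,2]

Hence C_0 ≅ Z^2, C_1 ≅ Z^1.

∂_1: C_1 → C_0 maps an edge to its endpoints' difference, ∂[p,q] = q − p. For instance
  ∂[1,2] = [2] − [1].
As a 2×1 matrix over Z this has rank 1, with invariant factors (1).

Reading off H_k = ker ∂_k / im ∂_{k+1}:

  H_0: rank C_0 − rank ∂_1 = 2 − 1 = 1, and the invariant factors of ∂_1 are all 1, so H_0 = Z.
  H_1: rank ker ∂_1 − rank ∂_2 = (1 − 1) − 0 = 0, and there is no ∂_2, so H_1 = 0.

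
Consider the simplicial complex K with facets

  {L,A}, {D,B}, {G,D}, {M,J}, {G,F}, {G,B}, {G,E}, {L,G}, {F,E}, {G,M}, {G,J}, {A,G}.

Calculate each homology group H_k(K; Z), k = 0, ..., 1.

H_0 ≅ Z,  H_1 ≅ Z^4.

Order the vertices as A < B < D < E < F < G < J < L < M. Listing each simplex with vertices in this order, K has dimension 1 with simplices:

  0-simplices (9): A, B, D, E, F, G, J, L, M
  1-simplices (12): AG, AL, BD, BG, DG, EF, EG, FG, GJ, GL, GM, JM

Hence C_0 ≅ Z^9, C_1 ≅ Z^12.

The boundary map ∂_1: C_1 → C_0 maps an edge to its endpoints' difference, ∂[p,q] = q − p.
As a 9×12 matrix over Z this has rank 8, with invariant factors (1,1,1,1,1,1,1,1).

From H_k ≅ ker(∂_k) / im(∂_{k+1}) we obtain:

  H_0: rank C_0 − rank ∂_1 = 9 − 8 = 1, and the invariant factors of ∂_1 are all 1, so H_0 ≅ Z.
  H_1: rank ker ∂_1 − rank ∂_2 = (12 − 8) − 0 = 4, and there is no ∂_2, so H_1 ≅ Z^4.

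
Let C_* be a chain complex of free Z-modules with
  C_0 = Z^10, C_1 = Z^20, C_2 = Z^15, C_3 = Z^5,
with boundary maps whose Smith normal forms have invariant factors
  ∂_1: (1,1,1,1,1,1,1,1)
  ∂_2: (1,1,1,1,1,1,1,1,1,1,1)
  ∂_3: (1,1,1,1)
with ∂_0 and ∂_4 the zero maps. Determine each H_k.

H_0 = Z^2,  H_1 = Z,  H_2 = 0,  H_3 = Z.

H_0: b_0 = 10 − 0 − 8 = 2; torsion from ∂_1 factors > 1: none. So H_0 = Z^2.
H_1: b_1 = 20 − 8 − 11 = 1; torsion from ∂_2 factors > 1: none. So H_1 = Z.
H_2: b_2 = 15 − 11 − 4 = 0; torsion from ∂_3 factors > 1: none. So H_2 = 0.
H_3: b_3 = 5 − 4 − 0 = 1; torsion from ∂_4 factors > 1: none. So H_3 = Z.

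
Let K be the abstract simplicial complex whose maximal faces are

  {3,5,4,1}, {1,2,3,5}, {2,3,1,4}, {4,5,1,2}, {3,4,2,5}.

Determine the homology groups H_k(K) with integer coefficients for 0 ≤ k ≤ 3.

H_0 = Z,  H_1 = 0,  H_2 = 0,  H_3 = Z.

Take the total order 1 < 2 < 3 < 4 < 5 on the vertex set. Then K (dimension 3) consists of the simplices:

  0-simplices (5): [1], [2], [3], [4], [5]
  1-simplices (10): [1,2], [1,3], [1,4], [1,5], [2,3], [2,4], [2,5], [3,4], [3,5], [4,5]
  2-simplices (10): [1,2,3], [1,2,4], [1,2,5], [1,3,4], [1,3,5], [1,4,5], [2,3,4], [2,3,5], [2,4,5], [3,4,5]
  3-simplices (5): [1,2,3,4], [1,2,3,5], [1,2,4,5], [1,3,4,5], [2,3,4,5]

so the chain groups are C_0 ≅ Z^5, C_1 ≅ Z^10, C_2 ≅ Z^10, C_3 ≅ Z^5.

∂_1: C_1 → C_0 maps an edge to its endpoints' difference, ∂[p,q] = q − p.
The resulting 5×10 matrix has rank 4, and its Smith normal form has invariant factors (1,1,1,1).

∂_2: C_2 → C_1 maps a triangle to the signed sum of its edges. For instance
  ∂[1,3,5] = [3,5] − [1,5] + [1,3],
  ∂[1,3,4] = [3,4] − [1,4] + [1,3].
The resulting 10×10 matrix has rank 6, and its Smith normal form has invariant factors (1,1,1,1,1,1).

∂_3: C_3 → C_2 sends each 3-simplex σ to the alternating sum Σ_i (−1)^i (σ with its i-th vertex removed). For instance
  ∂[2,3,4,5] = [3,4,5] − [2,4,5] + [2,3,5] − [2,3,4],
  ∂[1,2,3,5] = [2,3,5] − [1,3,5] + [1,2,5] − [1,2,3].
The 10×5 boundary matrix has rank 4 and Smith normal form diag(1,1,1,1).

Computing H_k = (kernel of ∂_k) / (image of ∂_{k+1}):

  H_0: rank C_0 − rank ∂_1 = 5 − 4 = 1, and the invariant factors of ∂_1 are all 1, so H_0 ≅ Z.
  H_1: rank ker ∂_1 − rank ∂_2 = (10 − 4) − 6 = 0, and the invariant factors of ∂_2 are all 1, so H_1 ≅ 0.
  H_2: rank ker ∂_2 − rank ∂_3 = (10 − 6) − 4 = 0, and the invariant factors of ∂_3 are all 1, so H_2 ≅ 0.
  H_3: rank ker ∂_3 − rank ∂_4 = (5 − 4) − 0 = 1, and there is no ∂_4, so H_3 ≅ Z.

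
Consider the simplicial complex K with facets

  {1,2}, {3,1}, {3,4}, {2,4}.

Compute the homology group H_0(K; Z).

H_0 = Z.

We work with the vertex ordering 1 < 2 < 3 < 4. The simplices of K, each written with vertices in increasing order, are:

  0-simplices (4): [1], [2], [3], [4]
  1-simplices (4): [1,2], [1,3], [2,4], [3,4]

Hence C_0 ≅ Z^4, C_1 ≅ Z^4.

∂_1: C_1 → C_0 sends each edge [p,q] (with p < q) to q − p.
The resulting 4×4 matrix has rank 3, and its Smith normal form has invariant factors (1,1,1).

Now H_k = ker ∂_k / im ∂_{k+1}, so:

  H_0: rank C_0 − rank ∂_1 = 4 − 3 = 1, and the invariant factors of ∂_1 are all 1, so H_0 = Z.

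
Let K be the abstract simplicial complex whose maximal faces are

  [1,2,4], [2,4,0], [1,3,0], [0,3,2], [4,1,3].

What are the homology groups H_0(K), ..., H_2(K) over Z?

Order the vertices as 0 < 1 < 2 < 3 < 4. Listing each simplex with vertices in this order, K has dimension 2 with simplices:

  0-simplices (5): [0], [1], [2], [3], [4]
  1-simplices (10): [0,1], [0,2], [0,3], [0,4], [1,2], [1,3], [1,4], [2,3], [2,4], [3,4]
  2-simplices (5): [0,1,3], [0,2,3], [0,2,4], [1,2,4], [1,3,4]

giving chain groups C_0 ≅ Z^5, C_1 ≅ Z^10, C_2 ≅ Z^5.

∂_1: C_1 → C_0 maps an edge to its endpoints' difference, ∂[p,q] = q − p. For instance
  ∂[2,4] = [4] − [2].
This gives a 5×10 integer matrix of rank 4; reducing to Smith normal form yields diagonal entries (1,1,1,1).

∂_2: C_2 → C_1 sends each 2-simplex [p,q,r] to [q,r] − [p,r] + [p,q]. For instance
  ∂[0,1,3] = [1,3] − [0,3] + [0,1],
  ∂[0,2,4] = [2,4] − [0,4] + [0,2].
The resulting 10×5 matrix has rank 5, and its Smith normal form has invariant factors (1,1,1,1,1).

Reading off H_k = ker ∂_k / im ∂_{k+1}:

  H_0: rank C_0 − rank ∂_1 = 5 − 4 = 1, and the invariant factors of ∂_1 are all 1, so H_0 = Z.
  H_1: rank ker ∂_1 − rank ∂_2 = (10 − 4) − 5 = 1, and the invariant factors of ∂_2 are all 1, so H_1 = Z.
  H_2: rank ker ∂_2 − rank ∂_3 = (5 − 5) − 0 = 0, and there is no ∂_3, so H_2 = 0.

H_0 ≅ Z,  H_1 ≅ Z,  H_2 = 0.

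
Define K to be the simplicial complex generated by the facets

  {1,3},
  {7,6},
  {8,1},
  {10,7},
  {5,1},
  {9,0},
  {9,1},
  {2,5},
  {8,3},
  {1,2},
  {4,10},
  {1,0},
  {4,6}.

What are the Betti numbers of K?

Order the vertices as 0 < 1 < 2 < 3 < 4 < 5 < 6 < 7 < 8 < 9 < 10. Listing each simplex with vertices in this order, K has dimension 1 with simplices:

  0-simplices (11): [0], [1], [2], [3], [4], [5], [6], [7], [8], [9], [10]
  1-simplices (13): [0,1], [0,9], [1,2], [1,3], [1,5], [1,8], [1,9], [2,5], [3,8], [4,6], [4,10], [6,7], [7,10]

so the chain groups are C_0 ≅ Z^11, C_1 ≅ Z^13.

The boundary map ∂_1: C_1 → C_0 maps an edge to its endpoints' difference, ∂[p,q] = q − p.
As a 11×13 matrix over Z this has rank 9, with invariant factors (1,1,1,1,1,1,1,1,1).

From H_k ≅ ker(∂_k) / im(∂_{k+1}) we obtain:

  H_0: rank C_0 − rank ∂_1 = 11 − 9 = 2, and the invariant factors of ∂_1 are all 1, so H_0 = Z^2.
  H_1: rank ker ∂_1 − rank ∂_2 = (13 − 9) − 0 = 4, and there is no ∂_2, so H_1 = Z^4.

(K is a triangulation of the disjoint union of a wedge of 3 circles and the circle S^1.)

Hence the Betti numbers are b_0 = 2, b_1 = 4.

b_0 = 2, b_1 = 4.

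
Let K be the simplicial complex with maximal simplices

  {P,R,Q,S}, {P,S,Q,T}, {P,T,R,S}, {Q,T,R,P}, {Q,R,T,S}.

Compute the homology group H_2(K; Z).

Take the total order P < Q < R < S < T on the vertex set. Then K (dimension 3) consists of the simplices:

  0-simplices (5): P, Q, R, S, T
  1-simplices (10): PQ, PR, PS, PT, QR, QS, QT, RS, RT, ST
  2-simplices (10): PQR, PQS, PQT, PRS, PRT, PST, QRS, QRT, QST, RST
  3-simplices (5): PQRS, PQRT, PQST, PRST, QRST

so the chain groups are C_0 ≅ Z^5, C_1 ≅ Z^10, C_2 ≅ Z^10, C_3 ≅ Z^5.

∂_1: C_1 → C_0 is given by ∂[p,q] = [q] − [p]. For instance
  ∂RS = S − R.
The 5×10 boundary matrix has rank 4 and Smith normal form diag(1,1,1,1).

Boundary ∂_2: C_2 → C_1 maps a triangle to the signed sum of its edges. For instance
  ∂PRS = RS − PS + PR,
  ∂RST = ST − RT + RS.
This gives a 10×10 integer matrix of rank 6; reducing to Smith normal form yields diagonal entries (1,1,1,1,1,1).

Boundary ∂_3: C_3 → C_2 sends each 3-simplex σ to the alternating sum Σ_i (−1)^i (σ with its i-th vertex removed). For instance
  ∂PQRS = QRS − PRS + PQS − PQR,
  ∂PRST = RST − PST + PRT − PRS.
As a 10×5 matrix over Z this has rank 4, with invariant factors (1,1,1,1).

Computing H_k = (kernel of ∂_k) / (image of ∂_{k+1}):

  H_2: rank ker ∂_2 − rank ∂_3 = (10 − 6) − 4 = 0, and the invariant factors of ∂_3 are all 1, so H_2 = 0.

H_2 ≅ 0.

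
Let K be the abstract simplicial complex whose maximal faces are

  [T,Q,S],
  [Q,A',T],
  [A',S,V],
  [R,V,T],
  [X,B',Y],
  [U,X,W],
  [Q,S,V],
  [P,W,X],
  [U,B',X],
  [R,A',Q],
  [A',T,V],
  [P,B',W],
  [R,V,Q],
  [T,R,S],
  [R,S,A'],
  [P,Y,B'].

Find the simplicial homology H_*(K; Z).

H_0 ≅ Z^2,  H_1 ≅ Z × Z/2,  H_2 = 0.

K has 12 vertices, 27 edges, 16 triangles.
rank ∂_0 = 0, rank ∂_1 = 10 ⇒ b_0 = 12 − 0 − 10 = 2; all invariant factors of ∂_1 are 1 so no torsion. So H_0 = Z^2.
rank ∂_1 = 10, rank ∂_2 = 16 ⇒ b_1 = 27 − 10 − 16 = 1; ∂_2 has invariant factor(s) [2] giving torsion. So H_1 = Z × Z/2.
rank ∂_2 = 16, rank ∂_3 = 0 ⇒ b_2 = 16 − 16 − 0 = 0. So H_2 = 0.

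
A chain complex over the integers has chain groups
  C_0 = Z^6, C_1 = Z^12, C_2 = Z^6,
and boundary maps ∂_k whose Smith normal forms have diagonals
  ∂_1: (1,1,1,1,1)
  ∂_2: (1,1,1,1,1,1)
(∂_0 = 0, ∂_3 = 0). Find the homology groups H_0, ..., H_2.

H_0 ≅ Z,  H_1 ≅ Z,  H_2 = 0.

H_0: b_0 = 6 − 0 − 5 = 1; torsion from ∂_1 factors > 1: none. So H_0 ≅ Z.
H_1: b_1 = 12 − 5 − 6 = 1; torsion from ∂_2 factors > 1: none. So H_1 ≅ Z.
H_2: b_2 = 6 − 6 − 0 = 0; torsion from ∂_3 factors > 1: none. So H_2 ≅ 0.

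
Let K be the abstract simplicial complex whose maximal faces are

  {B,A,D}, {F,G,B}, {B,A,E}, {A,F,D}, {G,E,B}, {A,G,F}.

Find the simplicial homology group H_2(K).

Take the total order A < B < D < E < F < G on the vertex set. Then K (dimension 2) consists of the simplices:

  0-simplices (6): A, B, D, E, F, G
  1-simplices (12): AB, AD, AE, AF, AG, BD, BE, BF, BG, DF, EG, FG
  2-simplices (6): ABD, ABE, ADF, AFG, BEG, BFG

Hence C_0 ≅ Z^6, C_1 ≅ Z^12, C_2 ≅ Z^6.

The boundary map ∂_1: C_1 → C_0 is given by ∂[p,q] = [q] − [p].
This gives a 6×12 integer matrix of rank 5; reducing to Smith normal form yields diagonal entries (1,1,1,1,1).

The boundary map ∂_2: C_2 → C_1 acts by ∂[p,q,r] = [q,r] − [p,r] + [p,q]. For instance
  ∂BEG = EG − BG + BE,
  ∂ABD = BD − AD + AB.
This gives a 12×6 integer matrix of rank 6; reducing to Smith normal form yields diagonal entries (1,1,1,1,1,1).

Computing H_k = (kernel of ∂_k) / (image of ∂_{k+1}):

  H_2: rank ker ∂_2 − rank ∂_3 = (6 − 6) − 0 = 0, and there is no ∂_3, so H_2 ≅ 0.

H_2 ≅ 0.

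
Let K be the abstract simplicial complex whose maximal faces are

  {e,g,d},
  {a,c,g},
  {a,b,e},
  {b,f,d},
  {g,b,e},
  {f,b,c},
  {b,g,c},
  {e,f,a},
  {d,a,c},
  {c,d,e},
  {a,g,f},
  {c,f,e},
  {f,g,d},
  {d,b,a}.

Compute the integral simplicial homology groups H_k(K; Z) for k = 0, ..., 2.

H_0 ≅ Z,  H_1 ≅ Z^2,  H_2 ≅ Z.

Fix the vertex order a < b < c < d < e < f < g and write every simplex with vertices in increasing order. Then dim K = 2 and the simplices of K are:

  0-simplices (7): a, b, c, d, e, f, g
  1-simplices (21): ab, ac, ad, ae, af, ag, bc, bd, be, bf, bg, cd, ce, cf, cg, de, df, dg, ef, eg, fg
  2-simplices (14): abd, abe, acd, acg, aef, afg, bcf, bcg, bdf, beg, cde, cef, deg, dfg

so the chain groups are C_0 ≅ Z^7, C_1 ≅ Z^21, C_2 ≅ Z^14.

Boundary ∂_1: C_1 → C_0 maps an edge to its endpoints' difference, ∂[p,q] = q − p. For instance
  ∂ad = d − a.
The resulting 7×21 matrix has rank 6, and its Smith normal form has invariant factors (1,1,1,1,1,1).

∂_2: C_2 → C_1 acts by ∂[p,q,r] = [q,r] − [p,r] + [p,q]. For instance
  ∂cde = de − ce + cd,
  ∂abe = be − ae + ab.
As a 21×14 matrix over Z this has rank 13, with invariant factors (1,1,1,1,1,1,1,1,1,1,1,1,1).

Reading off H_k = ker ∂_k / im ∂_{k+1}:

  H_0: rank C_0 − rank ∂_1 = 7 − 6 = 1, and the invariant factors of ∂_1 are all 1, so H_0 = Z.
  H_1: rank ker ∂_1 − rank ∂_2 = (21 − 6) − 13 = 2, and the invariant factors of ∂_2 are all 1, so H_1 = Z^2.
  H_2: rank ker ∂_2 − rank ∂_3 = (14 − 13) − 0 = 1, and there is no ∂_3, so H_2 = Z.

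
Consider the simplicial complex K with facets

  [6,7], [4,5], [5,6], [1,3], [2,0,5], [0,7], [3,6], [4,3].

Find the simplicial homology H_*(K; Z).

H_0 ≅ Z,  H_1 ≅ Z^2,  H_2 = 0.

Fix the vertex order 0 < 1 < 2 < 3 < 4 < 5 < 6 < 7 and write every simplex with vertices in increasing order. Then dim K = 2 and the simplices of K are:

  0-simplices (8): [0], [1], [2], [3], [4], [5], [6], [7]
  1-simplices (10): [0,2], [0,5], [0,7], [1,3], [2,5], [3,4], [3,6], [4,5], [5,6], [6,7]
  2-simplices (1): [0,2,5]

giving chain groups C_0 ≅ Z^8, C_1 ≅ Z^10, C_2 ≅ Z^1.

∂_1: C_1 → C_0 maps an edge to its endpoints' difference, ∂[p,q] = q − p. For instance
  ∂[3,4] = [4] − [3].
This gives a 8×10 integer matrix of rank 7; reducing to Smith normal form yields diagonal entries (1,1,1,1,1,1,1).

∂_2: C_2 → C_1 sends each 2-simplex [p,q,r] to [q,r] − [p,r] + [p,q]. For instance
  ∂[0,2,5] = [2,5] − [0,5] + [0,2].
The 10×1 boundary matrix has rank 1 and Smith normal form diag(1).

From H_k ≅ ker(∂_k) / im(∂_{k+1}) we obtain:

  H_0: rank C_0 − rank ∂_1 = 8 − 7 = 1, and the invariant factors of ∂_1 are all 1, so H_0 ≅ Z.
  H_1: rank ker ∂_1 − rank ∂_2 = (10 − 7) − 1 = 2, and the invariant factors of ∂_2 are all 1, so H_1 ≅ Z^2.
  H_2: rank ker ∂_2 − rank ∂_3 = (1 − 1) − 0 = 0, and there is no ∂_3, so H_2 ≅ 0.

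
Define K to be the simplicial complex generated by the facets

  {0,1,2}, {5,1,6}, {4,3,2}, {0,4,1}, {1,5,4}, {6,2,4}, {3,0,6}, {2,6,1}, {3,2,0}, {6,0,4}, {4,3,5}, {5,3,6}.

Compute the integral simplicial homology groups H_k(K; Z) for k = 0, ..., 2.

H_0 ≅ Z,  H_1 ≅ Z/2Z,  H_2 = 0.

K has 7 vertices, 18 edges, 12 triangles.
rank ∂_0 = 0, rank ∂_1 = 6 ⇒ b_0 = 7 − 0 − 6 = 1; all invariant factors of ∂_1 are 1 so no torsion. So H_0 = Z.
rank ∂_1 = 6, rank ∂_2 = 12 ⇒ b_1 = 18 − 6 − 12 = 0; ∂_2 has invariant factor(s) [2] giving torsion. So H_1 = Z/2Z.
rank ∂_2 = 12, rank ∂_3 = 0 ⇒ b_2 = 12 − 12 − 0 = 0. So H_2 = 0.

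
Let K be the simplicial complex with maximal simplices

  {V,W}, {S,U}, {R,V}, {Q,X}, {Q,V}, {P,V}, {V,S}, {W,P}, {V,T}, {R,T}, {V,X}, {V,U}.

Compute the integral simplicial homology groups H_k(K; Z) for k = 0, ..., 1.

Fix the vertex order P < Q < R < S < T < U < V < W < X and write every simplex with vertices in increasing order. Then dim K = 1 and the simplices of K are:

  0-simplices (9): P, Q, R, S, T, U, V, W, X
  1-simplices (12): PV, PW, QV, QX, RT, RV, SU, SV, TV, UV, VW, VX

so the chain groups are C_0 ≅ Z^9, C_1 ≅ Z^12.

∂_1: C_1 → C_0 maps an edge to its endpoints' difference, ∂[p,q] = q − p.
The 9×12 boundary matrix has rank 8 and Smith normal form diag(1,1,1,1,1,1,1,1).

Now H_k = ker ∂_k / im ∂_{k+1}, so:

  H_0: rank C_0 − rank ∂_1 = 9 − 8 = 1, and the invariant factors of ∂_1 are all 1, so H_0 ≅ Z.
  H_1: rank ker ∂_1 − rank ∂_2 = (12 − 8) − 0 = 4, and there is no ∂_2, so H_1 ≅ Z^4.

H_0 = Z,  H_1 = Z^4.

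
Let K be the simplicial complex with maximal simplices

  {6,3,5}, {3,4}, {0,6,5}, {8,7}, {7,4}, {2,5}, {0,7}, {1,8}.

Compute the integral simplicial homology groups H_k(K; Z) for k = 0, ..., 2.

H_0 = Z,  H_1 = Z,  H_2 = 0.

We work with the vertex ordering 0 < 1 < 2 < 3 < 4 < 5 < 6 < 7 < 8. The simplices of K, each written with vertices in increasing order, are:

  0-simplices (9): [0], [1], [2], [3], [4], [5], [6], [7], [8]
  1-simplices (11): [0,5], [0,6], [0,7], [1,8], [2,5], [3,4], [3,5], [3,6], [4,7], [5,6], [7,8]
  2-simplices (2): [0,5,6], [3,5,6]

Hence C_0 ≅ Z^9, C_1 ≅ Z^11, C_2 ≅ Z^2.

Boundary ∂_1: C_1 → C_0 sends each edge [p,q] (with p < q) to q − p. For instance
  ∂[0,6] = [6] − [0].
The resulting 9×11 matrix has rank 8, and its Smith normal form has invariant factors (1,1,1,1,1,1,1,1).

The boundary map ∂_2: C_2 → C_1 maps a triangle to the signed sum of its edges. For instance
  ∂[0,5,6] = [5,6] − [0,6] + [0,5],
  ∂[3,5,6] = [5,6] − [3,6] + [3,5].
The 11×2 boundary matrix has rank 2 and Smith normal form diag(1,1).

Now H_k = ker ∂_k / im ∂_{k+1}, so:

  H_0: rank C_0 − rank ∂_1 = 9 − 8 = 1, and the invariant factors of ∂_1 are all 1, so H_0 = Z.
  H_1: rank ker ∂_1 − rank ∂_2 = (11 − 8) − 2 = 1, and the invariant factors of ∂_2 are all 1, so H_1 = Z.
  H_2: rank ker ∂_2 − rank ∂_3 = (2 − 2) − 0 = 0, and there is no ∂_3, so H_2 = 0.

As a check, the Euler characteristic is 9 − 11 + 2 = 0, which agrees with 1 − 1 + 0 = 0.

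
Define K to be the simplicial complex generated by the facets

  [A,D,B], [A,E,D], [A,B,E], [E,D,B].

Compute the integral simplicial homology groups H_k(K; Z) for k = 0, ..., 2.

Take the total order A < B < D < E on the vertex set. Then K (dimension 2) consists of the simplices:

  0-simplices (4): A, B, D, E
  1-simplices (6): AB, AD, AE, BD, BE, DE
  2-simplices (4): ABD, ABE, ADE, BDE

giving chain groups C_0 ≅ Z^4, C_1 ≅ Z^6, C_2 ≅ Z^4.

The boundary map ∂_1: C_1 → C_0 sends each edge [p,q] (with p < q) to q − p. For instance
  ∂BD = D − B.
The resulting 4×6 matrix has rank 3, and its Smith normal form has invariant factors (1,1,1).

∂_2: C_2 → C_1 sends each 2-simplex [p,q,r] to [q,r] − [p,r] + [p,q]. For instance
  ∂ADE = DE − AE + AD,
  ∂BDE = DE − BE + BD.
The 6×4 boundary matrix has rank 3 and Smith normal form diag(1,1,1).

From H_k ≅ ker(∂_k) / im(∂_{k+1}) we obtain:

  H_0: rank C_0 − rank ∂_1 = 4 − 3 = 1, and the invariant factors of ∂_1 are all 1, so H_0 = Z.
  H_1: rank ker ∂_1 − rank ∂_2 = (6 − 3) − 3 = 0, and the invariant factors of ∂_2 are all 1, so H_1 = 0.
  H_2: rank ker ∂_2 − rank ∂_3 = (4 − 3) − 0 = 1, and there is no ∂_3, so H_2 = Z.

As a check, the Euler characteristic is 4 − 6 + 4 = 2, which agrees with 1 − 0 + 1 = 2.

H_0 ≅ Z,  H_1 = 0,  H_2 ≅ Z.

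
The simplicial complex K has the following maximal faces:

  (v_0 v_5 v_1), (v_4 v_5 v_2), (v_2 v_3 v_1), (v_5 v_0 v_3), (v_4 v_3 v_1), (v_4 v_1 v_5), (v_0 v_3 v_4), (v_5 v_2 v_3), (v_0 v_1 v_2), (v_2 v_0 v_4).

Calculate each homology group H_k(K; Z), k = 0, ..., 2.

H_0 = Z,  H_1 = Z/2,  H_2 = 0.

We work with the vertex ordering v_0 < v_1 < v_2 < v_3 < v_4 < v_5. The simplices of K, each written with vertices in increasing order, are:

  0-simplices (6): [v_0], [v_1], [v_2], [v_3], [v_4], [v_5]
  1-simplices (15): (15 of them)
  2-simplices (10): [v_0,v_1,v_2], [v_0,v_1,v_5], [v_0,v_2,v_4], [v_0,v_3,v_4], [v_0,v_3,v_5], [v_1,v_2,v_3], [v_1,v_3,v_4], [v_1,v_4,v_5], [v_2,v_3,v_5], [v_2,v_4,v_5]

giving chain groups C_0 ≅ Z^6, C_1 ≅ Z^15, C_2 ≅ Z^10.

Boundary ∂_1: C_1 → C_0 maps an edge to its endpoints' difference, ∂[p,q] = q − p. For instance
  ∂[v_2,v_4] = [v_4] − [v_2].
The resulting 6×15 matrix has rank 5, and its Smith normal form has invariant factors (1,1,1,1,1).

The boundary map ∂_2: C_2 → C_1 sends each 2-simplex [p,q,r] to [q,r] − [p,r] + [p,q]. For instance
  ∂[v_1,v_2,v_3] = [v_2,v_3] − [v_1,v_3] + [v_1,v_2],
  ∂[v_0,v_1,v_2] = [v_1,v_2] − [v_0,v_2] + [v_0,v_1].
The 15×10 boundary matrix has rank 10 and Smith normal form diag(1,1,1,1,1,1,1,1,1,2).

From H_k ≅ ker(∂_k) / im(∂_{k+1}) we obtain:

  H_0: rank C_0 − rank ∂_1 = 6 − 5 = 1, and the invariant factors of ∂_1 are all 1, so H_0 = Z.
  H_1: rank ker ∂_1 − rank ∂_2 = (15 − 5) − 10 = 0, and ∂_2 has invariant factor 2 > 1, so H_1 = Z/2.
  H_2: rank ker ∂_2 − rank ∂_3 = (10 − 10) − 0 = 0, and there is no ∂_3, so H_2 = 0.

(K is a triangulation of the real projective plane RP^2.)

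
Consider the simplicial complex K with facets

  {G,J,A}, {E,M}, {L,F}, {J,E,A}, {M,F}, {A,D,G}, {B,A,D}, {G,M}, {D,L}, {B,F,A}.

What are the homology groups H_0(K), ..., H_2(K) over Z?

H_0 ≅ Z,  H_1 ≅ Z^3,  H_2 = 0.

Order the vertices as A < B < D < E < F < G < J < L < M. Listing each simplex with vertices in this order, K has dimension 2 with simplices:

  0-simplices (9): A, B, D, E, F, G, J, L, M
  1-simplices (16): AB, AD, AE, AF, AG, AJ, BD, BF, DG, DL, EJ, EM, FL, FM, GJ, GM
  2-simplices (5): ABD, ABF, ADG, AEJ, AGJ

giving chain groups C_0 ≅ Z^9, C_1 ≅ Z^16, C_2 ≅ Z^5.

The boundary map ∂_1: C_1 → C_0 maps an edge to its endpoints' difference, ∂[p,q] = q − p. For instance
  ∂EM = M − E.
The 9×16 boundary matrix has rank 8 and Smith normal form diag(1,1,1,1,1,1,1,1).

∂_2: C_2 → C_1 sends each 2-simplex [p,q,r] to [q,r] − [p,r] + [p,q]. For instance
  ∂AGJ = GJ − AJ + AG,
  ∂AEJ = EJ − AJ + AE.
The resulting 16×5 matrix has rank 5, and its Smith normal form has invariant factors (1,1,1,1,1).

Computing H_k = (kernel of ∂_k) / (image of ∂_{k+1}):

  H_0: rank C_0 − rank ∂_1 = 9 − 8 = 1, and the invariant factors of ∂_1 are all 1, so H_0 ≅ Z.
  H_1: rank ker ∂_1 − rank ∂_2 = (16 − 8) − 5 = 3, and the invariant factors of ∂_2 are all 1, so H_1 ≅ Z^3.
  H_2: rank ker ∂_2 − rank ∂_3 = (5 − 5) − 0 = 0, and there is no ∂_3, so H_2 ≅ 0.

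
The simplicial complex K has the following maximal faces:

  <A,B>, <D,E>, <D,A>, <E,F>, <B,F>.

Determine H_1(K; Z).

Order the vertices as A < B < D < E < F. Listing each simplex with vertices in this order, K has dimension 1 with simplices:

  0-simplices (5): A, B, D, E, F
  1-simplices (5): AB, AD, BF, DE, EF

Hence C_0 ≅ Z^5, C_1 ≅ Z^5.

Boundary ∂_1: C_1 → C_0 maps an edge to its endpoints' difference, ∂[p,q] = q − p.
As a 5×5 matrix over Z this has rank 4, with invariant factors (1,1,1,1).

Reading off H_k = ker ∂_k / im ∂_{k+1}:

  H_1: rank ker ∂_1 − rank ∂_2 = (5 − 4) − 0 = 1, and there is no ∂_2, so H_1 ≅ Z.

H_1 = Z.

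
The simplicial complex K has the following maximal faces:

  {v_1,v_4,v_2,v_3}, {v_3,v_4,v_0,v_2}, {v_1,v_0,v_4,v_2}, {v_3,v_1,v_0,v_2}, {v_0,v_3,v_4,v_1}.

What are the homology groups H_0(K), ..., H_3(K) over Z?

We work with the vertex ordering v_0 < v_1 < v_2 < v_3 < v_4. The simplices of K, each written with vertices in increasing order, are:

  0-simplices (5): [v_0], [v_1], [v_2], [v_3], [v_4]
  1-simplices (10): [v_0,v_1], [v_0,v_2], [v_0,v_3], [v_0,v_4], [v_1,v_2], [v_1,v_3], [v_1,v_4], [v_2,v_3], [v_2,v_4], [v_3,v_4]
  2-simplices (10): [v_0,v_1,v_2], [v_0,v_1,v_3], [v_0,v_1,v_4], [v_0,v_2,v_3], [v_0,v_2,v_4], [v_0,v_3,v_4], [v_1,v_2,v_3], [v_1,v_2,v_4], [v_1,v_3,v_4], [v_2,v_3,v_4]
  3-simplices (5): [v_0,v_1,v_2,v_3], [v_0,v_1,v_2,v_4], [v_0,v_1,v_3,v_4], [v_0,v_2,v_3,v_4], [v_1,v_2,v_3,v_4]

so the chain groups are C_0 ≅ Z^5, C_1 ≅ Z^10, C_2 ≅ Z^10, C_3 ≅ Z^5.

The boundary map ∂_1: C_1 → C_0 sends each edge [p,q] (with p < q) to q − p. For instance
  ∂[v_2,v_4] = [v_4] − [v_2].
The resulting 5×10 matrix has rank 4, and its Smith normal form has invariant factors (1,1,1,1).

Boundary ∂_2: C_2 → C_1 acts by ∂[p,q,r] = [q,r] − [p,r] + [p,q]. For instance
  ∂[v_1,v_3,v_4] = [v_3,v_4] − [v_1,v_4] + [v_1,v_3],
  ∂[v_0,v_2,v_3] = [v_2,v_3] − [v_0,v_3] + [v_0,v_2].
The resulting 10×10 matrix has rank 6, and its Smith normal form has invariant factors (1,1,1,1,1,1).

Boundary ∂_3: C_3 → C_2 sends each 3-simplex σ to the alternating sum Σ_i (−1)^i (σ with its i-th vertex removed). For instance
  ∂[v_0,v_2,v_3,v_4] = [v_2,v_3,v_4] − [v_0,v_3,v_4] + [v_0,v_2,v_4] − [v_0,v_2,v_3],
  ∂[v_1,v_2,v_3,v_4] = [v_2,v_3,v_4] − [v_1,v_3,v_4] + [v_1,v_2,v_4] − [v_1,v_2,v_3].
The resulting 10×5 matrix has rank 4, and its Smith normal form has invariant factors (1,1,1,1).

Computing H_k = (kernel of ∂_k) / (image of ∂_{k+1}):

  H_0: rank C_0 − rank ∂_1 = 5 − 4 = 1, and the invariant factors of ∂_1 are all 1, so H_0 ≅ Z.
  H_1: rank ker ∂_1 − rank ∂_2 = (10 − 4) − 6 = 0, and the invariant factors of ∂_2 are all 1, so H_1 ≅ 0.
  H_2: rank ker ∂_2 − rank ∂_3 = (10 − 6) − 4 = 0, and the invariant factors of ∂_3 are all 1, so H_2 ≅ 0.
  H_3: rank ker ∂_3 − rank ∂_4 = (5 − 4) − 0 = 1, and there is no ∂_4, so H_3 ≅ Z.

H_0 ≅ Z,  H_1 = 0,  H_2 = 0,  H_3 ≅ Z.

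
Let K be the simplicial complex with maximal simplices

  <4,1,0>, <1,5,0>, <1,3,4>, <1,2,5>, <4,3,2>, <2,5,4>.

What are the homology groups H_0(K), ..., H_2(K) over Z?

H_0 = Z,  H_1 = Z,  H_2 = 0.

We work with the vertex ordering 0 < 1 < 2 < 3 < 4 < 5. The simplices of K, each written with vertices in increasing order, are:

  0-simplices (6): [0], [1], [2], [3], [4], [5]
  1-simplices (12): [0,1], [0,4], [0,5], [1,2], [1,3], [1,4], [1,5], [2,3], [2,4], [2,5], [3,4], [4,5]
  2-simplices (6): [0,1,4], [0,1,5], [1,2,5], [1,3,4], [2,3,4], [2,4,5]

giving chain groups C_0 ≅ Z^6, C_1 ≅ Z^12, C_2 ≅ Z^6.

Boundary ∂_1: C_1 → C_0 maps an edge to its endpoints' difference, ∂[p,q] = q − p.
As a 6×12 matrix over Z this has rank 5, with invariant factors (1,1,1,1,1).

Boundary ∂_2: C_2 → C_1 maps a triangle to the signed sum of its edges. For instance
  ∂[1,3,4] = [3,4] − [1,4] + [1,3],
  ∂[1,2,5] = [2,5] − [1,5] + [1,2].
This gives a 12×6 integer matrix of rank 6; reducing to Smith normal form yields diagonal entries (1,1,1,1,1,1).

From H_k ≅ ker(∂_k) / im(∂_{k+1}) we obtain:

  H_0: rank C_0 − rank ∂_1 = 6 − 5 = 1, and the invariant factors of ∂_1 are all 1, so H_0 ≅ Z.
  H_1: rank ker ∂_1 − rank ∂_2 = (12 − 5) − 6 = 1, and the invariant factors of ∂_2 are all 1, so H_1 ≅ Z.
  H_2: rank ker ∂_2 − rank ∂_3 = (6 − 6) − 0 = 0, and there is no ∂_3, so H_2 ≅ 0.

As a check, the Euler characteristic is 6 − 12 + 6 = 0, which agrees with 1 − 1 + 0 = 0.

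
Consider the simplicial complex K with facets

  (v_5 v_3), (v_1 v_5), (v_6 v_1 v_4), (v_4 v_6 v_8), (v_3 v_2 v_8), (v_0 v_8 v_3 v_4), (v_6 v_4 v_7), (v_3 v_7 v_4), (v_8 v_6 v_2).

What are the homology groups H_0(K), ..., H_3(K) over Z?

H_0 ≅ Z,  H_1 ≅ Z,  H_2 = 0,  H_3 = 0.

Order the vertices as v_0 < v_1 < v_2 < v_3 < v_4 < v_5 < v_6 < v_7 < v_8. Listing each simplex with vertices in this order, K has dimension 3 with simplices:

  0-simplices (9): [v_0], [v_1], [v_2], [v_3], [v_4], [v_5], [v_6], [v_7], [v_8]
  1-simplices (18): (18 of them)
  2-simplices (10): [v_0,v_3,v_4], [v_0,v_3,v_8], [v_0,v_4,v_8], [v_1,v_4,v_6], [v_2,v_3,v_8], [v_2,v_6,v_8], [v_3,v_4,v_7], [v_3,v_4,v_8], [v_4,v_6,v_7], [v_4,v_6,v_8]
  3-simplices (1): [v_0,v_3,v_4,v_8]

giving chain groups C_0 ≅ Z^9, C_1 ≅ Z^18, C_2 ≅ Z^10, C_3 ≅ Z^1.

∂_1: C_1 → C_0 maps an edge to its endpoints' difference, ∂[p,q] = q − p.
As a 9×18 matrix over Z this has rank 8, with invariant factors (1,1,1,1,1,1,1,1).

The boundary map ∂_2: C_2 → C_1 acts by ∂[p,q,r] = [q,r] − [p,r] + [p,q]. For instance
  ∂[v_3,v_4,v_7] = [v_4,v_7] − [v_3,v_7] + [v_3,v_4],
  ∂[v_0,v_3,v_8] = [v_3,v_8] − [v_0,v_8] + [v_0,v_3].
The 18×10 boundary matrix has rank 9 and Smith normal form diag(1,1,1,1,1,1,1,1,1).

Boundary ∂_3: C_3 → C_2 sends each 3-simplex σ to the alternating sum Σ_i (−1)^i (σ with its i-th vertex removed). For instance
  ∂[v_0,v_3,v_4,v_8] = [v_3,v_4,v_8] − [v_0,v_4,v_8] + [v_0,v_3,v_8] − [v_0,v_3,v_4].
The 10×1 boundary matrix has rank 1 and Smith normal form diag(1).

From H_k ≅ ker(∂_k) / im(∂_{k+1}) we obtain:

  H_0: rank C_0 − rank ∂_1 = 9 − 8 = 1, and the invariant factors of ∂_1 are all 1, so H_0 ≅ Z.
  H_1: rank ker ∂_1 − rank ∂_2 = (18 − 8) − 9 = 1, and the invariant factors of ∂_2 are all 1, so H_1 ≅ Z.
  H_2: rank ker ∂_2 − rank ∂_3 = (10 − 9) − 1 = 0, and the invariant factors of ∂_3 are all 1, so H_2 ≅ 0.
  H_3: rank ker ∂_3 − rank ∂_4 = (1 − 1) − 0 = 0, and there is no ∂_4, so H_3 ≅ 0.

As a check, the Euler characteristic is 9 − 18 + 10 − 1 = 0, which agrees with 1 − 1 + 0 − 0 = 0.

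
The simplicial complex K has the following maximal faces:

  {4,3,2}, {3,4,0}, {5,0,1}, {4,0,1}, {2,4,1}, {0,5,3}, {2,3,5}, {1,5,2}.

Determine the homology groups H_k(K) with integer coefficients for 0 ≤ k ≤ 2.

We work with the vertex ordering 0 < 1 < 2 < 3 < 4 < 5. The simplices of K, each written with vertices in increasing order, are:

  0-simplices (6): [0], [1], [2], [3], [4], [5]
  1-simplices (12): [0,1], [0,3], [0,4], [0,5], [1,2], [1,4], [1,5], [2,3], [2,4], [2,5], [3,4], [3,5]
  2-simplices (8): [0,1,4], [0,1,5], [0,3,4], [0,3,5], [1,2,4], [1,2,5], [2,3,4], [2,3,5]

so the chain groups are C_0 ≅ Z^6, C_1 ≅ Z^12, C_2 ≅ Z^8.

The boundary map ∂_1: C_1 → C_0 sends each edge [p,q] (with p < q) to q − p. For instance
  ∂[3,4] = [4] − [3].
As a 6×12 matrix over Z this has rank 5, with invariant factors (1,1,1,1,1).

The boundary map ∂_2: C_2 → C_1 sends each 2-simplex [p,q,r] to [q,r] − [p,r] + [p,q]. For instance
  ∂[1,2,4] = [2,4] − [1,4] + [1,2],
  ∂[1,2,5] = [2,5] − [1,5] + [1,2].
As a 12×8 matrix over Z this has rank 7, with invariant factors (1,1,1,1,1,1,1).

From H_k ≅ ker(∂_k) / im(∂_{k+1}) we obtain:

  H_0: rank C_0 − rank ∂_1 = 6 − 5 = 1, and the invariant factors of ∂_1 are all 1, so H_0 = Z.
  H_1: rank ker ∂_1 − rank ∂_2 = (12 − 5) − 7 = 0, and the invariant factors of ∂_2 are all 1, so H_1 = 0.
  H_2: rank ker ∂_2 − rank ∂_3 = (8 − 7) − 0 = 1, and there is no ∂_3, so H_2 = Z.

(K is a triangulation of the 2-sphere S^2.)

H_0 = Z,  H_1 = 0,  H_2 = Z.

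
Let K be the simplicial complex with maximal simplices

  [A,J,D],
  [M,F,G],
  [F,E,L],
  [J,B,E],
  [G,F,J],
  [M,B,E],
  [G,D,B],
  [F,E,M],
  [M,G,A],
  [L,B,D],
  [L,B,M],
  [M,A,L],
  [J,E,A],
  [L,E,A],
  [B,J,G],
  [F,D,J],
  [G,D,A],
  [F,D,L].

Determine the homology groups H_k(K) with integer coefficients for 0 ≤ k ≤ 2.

Take the total order A < B < D < E < F < G < J < L < M on the vertex set. Then K (dimension 2) consists of the simplices:

  0-simplices (9): A, B, D, E, F, G, J, L, M
  1-simplices (27): AD, AE, AG, AJ, AL, AM, BD, BE, BG, BJ, BL, BM, DF, DG, DJ, DL, EF, EJ, EL, EM, FG, FJ, FL, FM, GJ, GM, LM
  2-simplices (18): ADG, ADJ, AEJ, AEL, AGM, ALM, BDG, BDL, BEJ, BEM, BGJ, BLM, DFJ, DFL, EFL, EFM, FGJ, FGM

so the chain groups are C_0 ≅ Z^9, C_1 ≅ Z^27, C_2 ≅ Z^18.

∂_1: C_1 → C_0 is given by ∂[p,q] = [q] − [p]. For instance
  ∂AE = E − A.
The resulting 9×27 matrix has rank 8, and its Smith normal form has invariant factors (1,1,1,1,1,1,1,1).

The boundary map ∂_2: C_2 → C_1 maps a triangle to the signed sum of its edges. For instance
  ∂BEJ = EJ − BJ + BE,
  ∂ADJ = DJ − AJ + AD.
The 27×18 boundary matrix has rank 18 and Smith normal form diag(1,1,1,1,1,1,1,1,1,1,1,1,1,1,1,1,1,2).

Reading off H_k = ker ∂_k / im ∂_{k+1}:

  H_0: rank C_0 − rank ∂_1 = 9 − 8 = 1, and the invariant factors of ∂_1 are all 1, so H_0 = Z.
  H_1: rank ker ∂_1 − rank ∂_2 = (27 − 8) − 18 = 1, and ∂_2 has invariant factor 2 > 1, so H_1 = Z ⊕ Z/2.
  H_2: rank ker ∂_2 − rank ∂_3 = (18 − 18) − 0 = 0, and there is no ∂_3, so H_2 = 0.

As a check, the Euler characteristic is 9 − 27 + 18 = 0, which agrees with 1 − 1 + 0 = 0.

H_0 ≅ Z,  H_1 ≅ Z ⊕ Z/2,  H_2 = 0.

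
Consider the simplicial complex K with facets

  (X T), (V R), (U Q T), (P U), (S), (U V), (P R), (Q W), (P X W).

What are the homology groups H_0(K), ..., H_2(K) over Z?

H_0 = Z^2,  H_1 = Z^3,  H_2 = 0.

Order the vertices as P < Q < R < S < T < U < V < W < X. Listing each simplex with vertices in this order, K has dimension 2 with simplices:

  0-simplices (9): P, Q, R, S, T, U, V, W, X
  1-simplices (12): PR, PU, PW, PX, QT, QU, QW, RV, TU, TX, UV, WX
  2-simplices (2): PWX, QTU

Hence C_0 ≅ Z^9, C_1 ≅ Z^12, C_2 ≅ Z^2.

The boundary map ∂_1: C_1 → C_0 sends each edge [p,q] (with p < q) to q − p. For instance
  ∂RV = V − R.
This gives a 9×12 integer matrix of rank 7; reducing to Smith normal form yields diagonal entries (1,1,1,1,1,1,1).

Boundary ∂_2: C_2 → C_1 sends each 2-simplex [p,q,r] to [q,r] − [p,r] + [p,q]. For instance
  ∂PWX = WX − PX + PW,
  ∂QTU = TU − QU + QT.
This gives a 12×2 integer matrix of rank 2; reducing to Smith normal form yields diagonal entries (1,1).

From H_k ≅ ker(∂_k) / im(∂_{k+1}) we obtain:

  H_0: rank C_0 − rank ∂_1 = 9 − 7 = 2, and the invariant factors of ∂_1 are all 1, so H_0 ≅ Z^2.
  H_1: rank ker ∂_1 − rank ∂_2 = (12 − 7) − 2 = 3, and the invariant factors of ∂_2 are all 1, so H_1 ≅ Z^3.
  H_2: rank ker ∂_2 − rank ∂_3 = (2 − 2) − 0 = 0, and there is no ∂_3, so H_2 ≅ 0.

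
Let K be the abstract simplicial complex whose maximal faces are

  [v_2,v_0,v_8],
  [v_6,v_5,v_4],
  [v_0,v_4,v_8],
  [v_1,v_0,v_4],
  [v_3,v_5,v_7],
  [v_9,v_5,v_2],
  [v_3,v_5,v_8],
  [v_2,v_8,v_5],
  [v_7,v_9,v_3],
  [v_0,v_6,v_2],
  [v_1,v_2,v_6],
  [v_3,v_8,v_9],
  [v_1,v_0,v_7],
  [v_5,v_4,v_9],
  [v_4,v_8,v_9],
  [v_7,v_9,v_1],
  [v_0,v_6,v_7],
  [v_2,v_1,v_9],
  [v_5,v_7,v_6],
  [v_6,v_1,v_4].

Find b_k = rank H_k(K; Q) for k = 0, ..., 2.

b_0 = 1, b_1 = 1, b_2 = 0.

Fix the vertex order v_0 < v_1 < v_2 < v_3 < v_4 < v_5 < v_6 < v_7 < v_8 < v_9 and write every simplex with vertices in increasing order. Then dim K = 2 and the simplices of K are:

  0-simplices (10): [v_0], [v_1], [v_2], [v_3], [v_4], [v_5], [v_6], [v_7], [v_8], [v_9]
  1-simplices (30): (30 of them)
  2-simplices (20): (20 of them)

so the chain groups are C_0 ≅ Z^10, C_1 ≅ Z^30, C_2 ≅ Z^20.

∂_1: C_1 → C_0 is given by ∂[p,q] = [q] − [p]. For instance
  ∂[v_4,v_9] = [v_9] − [v_4].
This gives a 10×30 integer matrix of rank 9; reducing to Smith normal form yields diagonal entries (1,1,1,1,1,1,1,1,1).

Boundary ∂_2: C_2 → C_1 maps a triangle to the signed sum of its edges. For instance
  ∂[v_0,v_1,v_4] = [v_1,v_4] − [v_0,v_4] + [v_0,v_1],
  ∂[v_0,v_2,v_6] = [v_2,v_6] − [v_0,v_6] + [v_0,v_2].
The resulting 30×20 matrix has rank 20, and its Smith normal form has invariant factors (1,1,1,1,1,1,1,1,1,1,1,1,1,1,1,1,1,1,1,2).

Now H_k = ker ∂_k / im ∂_{k+1}, so:

  H_0: rank C_0 − rank ∂_1 = 10 − 9 = 1, and the invariant factors of ∂_1 are all 1, so H_0 ≅ Z.
  H_1: rank ker ∂_1 − rank ∂_2 = (30 − 9) − 20 = 1, and ∂_2 has invariant factor 2 > 1, so H_1 ≅ Z ⊕ Z/2Z.
  H_2: rank ker ∂_2 − rank ∂_3 = (20 − 20) − 0 = 0, and there is no ∂_3, so H_2 ≅ 0.

Hence the Betti numbers are b_0 = 1, b_1 = 1, b_2 = 0.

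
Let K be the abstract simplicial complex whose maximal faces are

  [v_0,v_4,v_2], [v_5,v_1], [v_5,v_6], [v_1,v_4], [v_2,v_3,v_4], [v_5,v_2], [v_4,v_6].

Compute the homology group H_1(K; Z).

H_1 ≅ Z^2.

We work with the vertex ordering v_0 < v_1 < v_2 < v_3 < v_4 < v_5 < v_6. The simplices of K, each written with vertices in increasing order, are:

  0-simplices (7): [v_0], [v_1], [v_2], [v_3], [v_4], [v_5], [v_6]
  1-simplices (10): [v_0,v_2], [v_0,v_4], [v_1,v_4], [v_1,v_5], [v_2,v_3], [v_2,v_4], [v_2,v_5], [v_3,v_4], [v_4,v_6], [v_5,v_6]
  2-simplices (2): [v_0,v_2,v_4], [v_2,v_3,v_4]

so the chain groups are C_0 ≅ Z^7, C_1 ≅ Z^10, C_2 ≅ Z^2.

The boundary map ∂_1: C_1 → C_0 maps an edge to its endpoints' difference, ∂[p,q] = q − p.
The resulting 7×10 matrix has rank 6, and its Smith normal form has invariant factors (1,1,1,1,1,1).

The boundary map ∂_2: C_2 → C_1 acts by ∂[p,q,r] = [q,r] − [p,r] + [p,q]. For instance
  ∂[v_0,v_2,v_4] = [v_2,v_4] − [v_0,v_4] + [v_0,v_2],
  ∂[v_2,v_3,v_4] = [v_3,v_4] − [v_2,v_4] + [v_2,v_3].
The resulting 10×2 matrix has rank 2, and its Smith normal form has invariant factors (1,1).

Computing H_k = (kernel of ∂_k) / (image of ∂_{k+1}):

  H_1: rank ker ∂_1 − rank ∂_2 = (10 − 6) − 2 = 2, and the invariant factors of ∂_2 are all 1, so H_1 = Z^2.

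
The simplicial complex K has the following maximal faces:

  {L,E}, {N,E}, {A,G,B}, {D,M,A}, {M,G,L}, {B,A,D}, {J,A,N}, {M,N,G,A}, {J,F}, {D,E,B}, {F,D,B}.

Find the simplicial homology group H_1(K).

Take the total order A < B < D < E < F < G < J < L < M < N on the vertex set. Then K (dimension 3) consists of the simplices:

  0-simplices (10): A, B, D, E, F, G, J, L, M, N
  1-simplices (22): AB, AD, AG, AJ, AM, AN, BD, BE, BF, BG, DE, DF, DM, EL, EN, FJ, GL, GM, GN, JN, LM, MN
  2-simplices (11): ABD, ABG, ADM, AGM, AGN, AJN, AMN, BDE, BDF, GLM, GMN
  3-simplices (1): AGMN

Hence C_0 ≅ Z^10, C_1 ≅ Z^22, C_2 ≅ Z^11, C_3 ≅ Z^1.

∂_1: C_1 → C_0 maps an edge to its endpoints' difference, ∂[p,q] = q − p.
As a 10×22 matrix over Z this has rank 9, with invariant factors (1,1,1,1,1,1,1,1,1).

Boundary ∂_2: C_2 → C_1 sends each 2-simplex [p,q,r] to [q,r] − [p,r] + [p,q]. For instance
  ∂ABD = BD − AD + AB,
  ∂ABG = BG − AG + AB.
As a 22×11 matrix over Z this has rank 10, with invariant factors (1,1,1,1,1,1,1,1,1,1).

Boundary ∂_3: C_3 → C_2 sends each 3-simplex σ to the alternating sum Σ_i (−1)^i (σ with its i-th vertex removed). For instance
  ∂AGMN = GMN − AMN + AGN − AGM.
As a 11×1 matrix over Z this has rank 1, with invariant factors (1).

From H_k ≅ ker(∂_k) / im(∂_{k+1}) we obtain:

  H_1: rank ker ∂_1 − rank ∂_2 = (22 − 9) − 10 = 3, and the invariant factors of ∂_2 are all 1, so H_1 = Z^3.

H_1 = Z^3.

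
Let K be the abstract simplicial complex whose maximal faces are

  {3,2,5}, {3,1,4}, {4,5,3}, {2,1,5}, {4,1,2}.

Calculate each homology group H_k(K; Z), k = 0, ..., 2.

H_0 ≅ Z,  H_1 ≅ Z,  H_2 = 0.

K has 5 vertices, 10 edges, 5 triangles.
rank ∂_0 = 0, rank ∂_1 = 4 ⇒ b_0 = 5 − 0 − 4 = 1; all invariant factors of ∂_1 are 1 so no torsion. So H_0 = Z.
rank ∂_1 = 4, rank ∂_2 = 5 ⇒ b_1 = 10 − 4 − 5 = 1; all invariant factors of ∂_2 are 1 so no torsion. So H_1 = Z.
rank ∂_2 = 5, rank ∂_3 = 0 ⇒ b_2 = 5 − 5 − 0 = 0. So H_2 = 0.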